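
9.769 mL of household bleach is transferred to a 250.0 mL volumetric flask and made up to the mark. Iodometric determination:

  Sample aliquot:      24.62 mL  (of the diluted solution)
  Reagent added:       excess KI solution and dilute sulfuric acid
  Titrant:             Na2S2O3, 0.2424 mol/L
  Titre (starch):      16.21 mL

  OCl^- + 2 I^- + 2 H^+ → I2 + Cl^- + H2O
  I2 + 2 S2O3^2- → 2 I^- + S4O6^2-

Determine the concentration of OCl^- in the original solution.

n(S2O3^2-) = 0.01621 × 0.2424 = 3.929 × 10^-3 mol
n(I2) = n(S2O3^2-)/2 = 1.965 × 10^-3 mol
n(OCl^-) in the aliquot = 1.965 × 10^-3 mol (1:1 ratio)
[OCl^-]_dilute = 1.965 × 10^-3 / 0.02462 = 0.07980 mol/L
[OCl^-]_original = 0.07980 × 250.0/9.769 = 2.042 mol/L

2.042 mol/L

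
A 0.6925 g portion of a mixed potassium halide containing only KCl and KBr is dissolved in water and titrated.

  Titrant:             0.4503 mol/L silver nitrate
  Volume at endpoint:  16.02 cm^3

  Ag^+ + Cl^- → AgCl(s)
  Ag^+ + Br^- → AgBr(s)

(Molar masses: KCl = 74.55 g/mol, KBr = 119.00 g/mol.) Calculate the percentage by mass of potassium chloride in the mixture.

n(AgNO3) = 0.01602 × 0.4503 = 7.214 × 10^-3 mol
Let x = n(KCl), y = n(KBr).
Titrant: 1x + 1y = 7.214 × 10^-3;  mass: 74.55x + 119.00y = 0.6925
Solving, x = 3.733 × 10^-3 mol, y = 3.481 × 10^-3 mol
mass of KCl = 3.733 × 10^-3 × 74.55 = 0.2783 g
% KCl = 0.2783 / 0.6925 × 100 = 40.19 %

40.19 %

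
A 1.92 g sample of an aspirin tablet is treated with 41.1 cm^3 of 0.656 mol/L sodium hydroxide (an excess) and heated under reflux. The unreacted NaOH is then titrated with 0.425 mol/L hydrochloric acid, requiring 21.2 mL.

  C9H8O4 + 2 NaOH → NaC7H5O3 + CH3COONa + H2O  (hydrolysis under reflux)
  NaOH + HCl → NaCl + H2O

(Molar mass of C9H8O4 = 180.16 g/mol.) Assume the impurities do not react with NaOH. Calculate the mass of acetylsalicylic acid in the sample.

1.62 g

n(NaOH) added = 0.0411 × 0.656 = 0.0270 mol
n(HCl) used in back-titration = 0.0212 × 0.425 = 9.01 × 10^-3 mol
n(NaOH) left over = 9.01 × 10^-3 mol (1:1 ratio)
n(NaOH) consumed by analyte = 0.0270 − 9.01 × 10^-3 = 0.0180 mol
From the 1:2 ratio, n(C9H8O4) = 1/2 × 0.0180 = 8.98 × 10^-3 mol
mass of C9H8O4 = 8.98 × 10^-3 × 180.16 = 1.62 g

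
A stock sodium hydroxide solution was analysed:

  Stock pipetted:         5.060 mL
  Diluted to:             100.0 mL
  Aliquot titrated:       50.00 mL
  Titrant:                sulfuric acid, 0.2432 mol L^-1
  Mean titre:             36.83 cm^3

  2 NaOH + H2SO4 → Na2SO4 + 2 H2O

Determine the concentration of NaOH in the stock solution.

7.081 mol/L

n(H2SO4) = 0.03683 × 0.2432 = 8.957 × 10^-3 mol
From the 2:1 ratio, n(NaOH) in the aliquot = 2/1 × 8.957 × 10^-3 = 0.01791 mol
[NaOH]_dilute = 0.01791 / 0.05000 = 0.3583 mol/L
Dilution factor = 100.0 / 5.060 = 19.76
[NaOH]_stock = 0.3583 × 19.76 = 7.081 mol/L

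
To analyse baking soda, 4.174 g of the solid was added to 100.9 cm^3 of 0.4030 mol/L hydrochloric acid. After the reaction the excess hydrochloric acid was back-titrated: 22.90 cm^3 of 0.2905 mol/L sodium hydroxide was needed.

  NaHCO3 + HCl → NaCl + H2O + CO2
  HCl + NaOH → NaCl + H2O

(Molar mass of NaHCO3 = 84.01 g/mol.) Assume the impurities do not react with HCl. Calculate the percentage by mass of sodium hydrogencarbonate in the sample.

68.45 %

n(HCl) added = 0.1009 × 0.4030 = 0.04066 mol
n(NaOH) used in back-titration = 0.02290 × 0.2905 = 6.652 × 10^-3 mol
n(HCl) left over = 6.652 × 10^-3 mol (1:1 ratio)
n(HCl) consumed by analyte = 0.04066 − 6.652 × 10^-3 = 0.03401 mol
n(NaHCO3) = 0.03401 mol (1:1 ratio)
mass of NaHCO3 = 0.03401 × 84.01 = 2.857 g
% NaHCO3 = 2.857 / 4.174 × 100 = 68.45 %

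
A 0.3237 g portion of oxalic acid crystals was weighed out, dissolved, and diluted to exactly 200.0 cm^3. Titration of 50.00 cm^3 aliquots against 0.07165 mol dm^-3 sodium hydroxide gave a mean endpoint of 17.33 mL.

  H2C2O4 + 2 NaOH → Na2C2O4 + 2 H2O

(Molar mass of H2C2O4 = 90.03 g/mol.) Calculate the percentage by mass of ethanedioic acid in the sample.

69.07 %

n(NaOH) per titration = 0.01733 × 0.07165 = 1.242 × 10^-3 mol
From the 1:2 ratio, n(H2C2O4) in each aliquot = 1/2 × 1.242 × 10^-3 = 6.208 × 10^-4 mol
n(H2C2O4) in the whole flask = 6.208 × 10^-4 × 200.0/50.00 = 2.483 × 10^-3 mol
mass of H2C2O4 = 2.483 × 10^-3 × 90.03 = 0.2236 g
% H2C2O4 = 0.2236 / 0.3237 × 100 = 69.07 %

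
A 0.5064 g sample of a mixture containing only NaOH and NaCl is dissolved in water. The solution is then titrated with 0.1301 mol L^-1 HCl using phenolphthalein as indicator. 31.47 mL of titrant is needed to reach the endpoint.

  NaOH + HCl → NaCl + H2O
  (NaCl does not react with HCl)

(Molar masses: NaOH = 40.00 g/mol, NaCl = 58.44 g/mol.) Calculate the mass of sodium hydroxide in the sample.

n(HCl) = 0.03147 × 0.1301 = 4.094 × 10^-3 mol
Let x = n(NaOH), y = n(NaCl).
Titrant: 1x = 4.094 × 10^-3;  mass: 40.00x + 58.44y = 0.5064
Solving, x = 4.094 × 10^-3 mol, y = 5.863 × 10^-3 mol
mass of NaOH = 4.094 × 10^-3 × 40.00 = 0.1638 g

0.1638 g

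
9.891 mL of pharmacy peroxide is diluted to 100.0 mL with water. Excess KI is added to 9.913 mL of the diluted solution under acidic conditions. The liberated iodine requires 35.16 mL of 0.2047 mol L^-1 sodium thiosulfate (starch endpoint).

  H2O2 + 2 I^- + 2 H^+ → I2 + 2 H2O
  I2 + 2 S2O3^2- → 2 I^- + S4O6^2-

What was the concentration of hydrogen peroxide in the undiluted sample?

3.670 mol/L

n(S2O3^2-) = 0.03516 × 0.2047 = 7.197 × 10^-3 mol
n(I2) = n(S2O3^2-)/2 = 3.599 × 10^-3 mol
n(H2O2) in the aliquot = 3.599 × 10^-3 mol (1:1 ratio)
[H2O2]_dilute = 3.599 × 10^-3 / 0.009913 = 0.3630 mol/L
[H2O2]_original = 0.3630 × 100.0/9.891 = 3.670 mol/L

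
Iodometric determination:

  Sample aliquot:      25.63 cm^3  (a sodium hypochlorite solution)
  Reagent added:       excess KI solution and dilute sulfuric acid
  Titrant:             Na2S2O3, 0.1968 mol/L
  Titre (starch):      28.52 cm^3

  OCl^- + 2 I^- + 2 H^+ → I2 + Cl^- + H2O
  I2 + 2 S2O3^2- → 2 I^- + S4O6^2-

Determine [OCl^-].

n(S2O3^2-) = 0.02852 × 0.1968 = 5.613 × 10^-3 mol
n(I2) = n(S2O3^2-)/2 = 2.806 × 10^-3 mol
n(OCl^-) in the aliquot = 2.806 × 10^-3 mol (1:1 ratio)
[OCl^-] = 2.806 × 10^-3 / 0.02563 = 0.1095 mol/L

0.1095 mol/L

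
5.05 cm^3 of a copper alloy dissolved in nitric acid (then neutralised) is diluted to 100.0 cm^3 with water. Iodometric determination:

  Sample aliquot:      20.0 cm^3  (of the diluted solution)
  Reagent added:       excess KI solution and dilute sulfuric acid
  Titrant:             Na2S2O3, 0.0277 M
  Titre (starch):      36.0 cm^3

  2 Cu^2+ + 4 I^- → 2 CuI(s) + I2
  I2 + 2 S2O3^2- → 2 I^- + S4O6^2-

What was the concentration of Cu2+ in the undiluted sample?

0.987 M

n(S2O3^2-) = 0.0360 × 0.0277 = 9.97 × 10^-4 mol
n(I2) = n(S2O3^2-)/2 = 4.99 × 10^-4 mol
From the 2:1 ratio, n(Cu2+) in the aliquot = 2/1 × 4.99 × 10^-4 = 9.97 × 10^-4 mol
[Cu2+]_dilute = 9.97 × 10^-4 / 0.0200 = 0.0499 mol/L
[Cu2+]_original = 0.0499 × 100.0/5.05 = 0.987 mol/L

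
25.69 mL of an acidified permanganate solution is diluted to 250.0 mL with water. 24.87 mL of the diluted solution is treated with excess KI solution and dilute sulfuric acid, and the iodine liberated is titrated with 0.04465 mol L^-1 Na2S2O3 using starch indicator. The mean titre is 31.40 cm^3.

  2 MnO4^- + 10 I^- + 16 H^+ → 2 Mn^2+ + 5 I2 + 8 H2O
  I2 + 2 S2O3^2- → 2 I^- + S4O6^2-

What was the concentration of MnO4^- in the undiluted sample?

n(S2O3^2-) = 0.03140 × 0.04465 = 1.402 × 10^-3 mol
n(I2) = n(S2O3^2-)/2 = 7.010 × 10^-4 mol
From the 2:5 ratio, n(MnO4^-) in the aliquot = 2/5 × 7.010 × 10^-4 = 2.804 × 10^-4 mol
[MnO4^-]_dilute = 2.804 × 10^-4 / 0.02487 = 0.01127 mol/L
[MnO4^-]_original = 0.01127 × 250.0/25.69 = 0.1097 mol/L

0.1097 mol/L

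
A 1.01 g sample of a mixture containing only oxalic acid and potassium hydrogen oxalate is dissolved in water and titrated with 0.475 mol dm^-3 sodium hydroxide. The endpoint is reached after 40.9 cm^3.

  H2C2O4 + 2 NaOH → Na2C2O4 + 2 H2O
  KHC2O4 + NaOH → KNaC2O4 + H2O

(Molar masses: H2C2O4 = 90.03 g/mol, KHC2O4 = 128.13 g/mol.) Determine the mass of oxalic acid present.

n(NaOH) = 0.0409 × 0.475 = 0.0194 mol
Let x = n(H2C2O4), y = n(KHC2O4).
Titrant: 2x + 1y = 0.0194;  mass: 90.03x + 128.13y = 1.01
Solving, x = 8.90 × 10^-3 mol, y = 1.63 × 10^-3 mol
mass of H2C2O4 = 8.90 × 10^-3 × 90.03 = 0.801 g

0.801 g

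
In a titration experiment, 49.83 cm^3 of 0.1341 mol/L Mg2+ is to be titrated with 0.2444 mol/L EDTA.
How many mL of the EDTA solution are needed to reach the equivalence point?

27.34 mL

Mg^2+ + EDTA^4- → [Mg(EDTA)]^2-
n(Mg2+) = 0.04983 L × 0.1341 mol/L = 6.682 × 10^-3 mol
n(EDTA) = 6.682 × 10^-3 mol (1:1 stoichiometry)
V(EDTA) = 6.682 × 10^-3 mol / 0.2444 mol/L = 0.02734 L = 27.34 mL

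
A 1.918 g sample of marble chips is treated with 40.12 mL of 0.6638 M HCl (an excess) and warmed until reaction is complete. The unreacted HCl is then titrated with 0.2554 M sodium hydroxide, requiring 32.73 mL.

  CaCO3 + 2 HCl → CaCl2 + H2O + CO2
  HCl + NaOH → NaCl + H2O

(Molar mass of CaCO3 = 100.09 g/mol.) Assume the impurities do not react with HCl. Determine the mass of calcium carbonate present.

n(HCl) added = 0.04012 × 0.6638 = 0.02663 mol
n(NaOH) used in back-titration = 0.03273 × 0.2554 = 8.359 × 10^-3 mol
n(HCl) left over = 8.359 × 10^-3 mol (1:1 ratio)
n(HCl) consumed by analyte = 0.02663 − 8.359 × 10^-3 = 0.01827 mol
From the 1:2 ratio, n(CaCO3) = 1/2 × 0.01827 = 9.136 × 10^-3 mol
mass of CaCO3 = 9.136 × 10^-3 × 100.09 = 0.9144 g

0.9144 g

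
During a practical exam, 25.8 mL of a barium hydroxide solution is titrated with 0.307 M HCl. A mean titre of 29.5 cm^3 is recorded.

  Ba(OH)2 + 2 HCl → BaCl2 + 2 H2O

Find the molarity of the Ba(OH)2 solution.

n(HCl) = 0.0295 L × 0.307 mol/L = 9.06 × 10^-3 mol
From the 1:2 mole ratio, n(Ba(OH)2) = 1/2 × 9.06 × 10^-3 = 4.53 × 10^-3 mol
[Ba(OH)2] = 4.53 × 10^-3 mol / 0.0258 L = 0.176 mol/L

0.176 M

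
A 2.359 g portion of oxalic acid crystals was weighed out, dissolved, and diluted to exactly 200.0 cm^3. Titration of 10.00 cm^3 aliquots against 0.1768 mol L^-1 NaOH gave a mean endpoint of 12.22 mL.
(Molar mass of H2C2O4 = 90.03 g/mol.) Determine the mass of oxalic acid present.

1.945 g

H2C2O4 + 2 NaOH → Na2C2O4 + 2 H2O
n(NaOH) per titration = 0.01222 × 0.1768 = 2.160 × 10^-3 mol
From the 1:2 ratio, n(H2C2O4) in each aliquot = 1/2 × 2.160 × 10^-3 = 1.080 × 10^-3 mol
n(H2C2O4) in the whole flask = 1.080 × 10^-3 × 200.0/10.00 = 0.02160 mol
mass of H2C2O4 = 0.02160 × 90.03 = 1.945 g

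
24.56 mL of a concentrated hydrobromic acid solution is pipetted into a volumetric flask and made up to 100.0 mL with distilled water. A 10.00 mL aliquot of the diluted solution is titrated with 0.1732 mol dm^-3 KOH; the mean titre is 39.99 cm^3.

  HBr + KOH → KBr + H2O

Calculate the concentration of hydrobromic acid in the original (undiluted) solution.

n(KOH) = 0.03999 × 0.1732 = 6.926 × 10^-3 mol
n(HBr) in the aliquot = 6.926 × 10^-3 mol (1:1 ratio)
[HBr]_dilute = 6.926 × 10^-3 / 0.01000 = 0.6926 mol/L
Dilution factor = 100.0 / 24.56 = 4.072
[HBr]_stock = 0.6926 × 4.072 = 2.820 mol/L

2.820 mol/L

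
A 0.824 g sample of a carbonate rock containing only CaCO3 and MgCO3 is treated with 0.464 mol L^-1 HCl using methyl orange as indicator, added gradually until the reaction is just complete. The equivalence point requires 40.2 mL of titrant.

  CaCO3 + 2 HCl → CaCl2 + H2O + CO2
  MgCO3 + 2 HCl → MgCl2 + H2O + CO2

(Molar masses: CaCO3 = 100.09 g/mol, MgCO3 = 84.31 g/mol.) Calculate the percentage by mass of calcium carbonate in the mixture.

29.0 %

n(HCl) = 0.0402 × 0.464 = 0.0187 mol
Let x = n(CaCO3), y = n(MgCO3).
Titrant: 2x + 2y = 0.0187;  mass: 100.09x + 84.31y = 0.824
Solving, x = 2.39 × 10^-3 mol, y = 6.94 × 10^-3 mol
mass of CaCO3 = 2.39 × 10^-3 × 100.09 = 0.239 g
% CaCO3 = 0.239 / 0.824 × 100 = 29.0 %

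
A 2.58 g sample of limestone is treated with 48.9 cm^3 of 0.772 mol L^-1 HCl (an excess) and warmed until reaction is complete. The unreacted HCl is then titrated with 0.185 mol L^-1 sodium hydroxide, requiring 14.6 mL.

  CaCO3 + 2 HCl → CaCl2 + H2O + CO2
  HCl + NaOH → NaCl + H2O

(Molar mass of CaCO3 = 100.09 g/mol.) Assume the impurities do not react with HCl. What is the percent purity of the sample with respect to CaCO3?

n(HCl) added = 0.0489 × 0.772 = 0.0378 mol
n(NaOH) used in back-titration = 0.0146 × 0.185 = 2.70 × 10^-3 mol
n(HCl) left over = 2.70 × 10^-3 mol (1:1 ratio)
n(HCl) consumed by analyte = 0.0378 − 2.70 × 10^-3 = 0.0350 mol
From the 1:2 ratio, n(CaCO3) = 1/2 × 0.0350 = 0.0175 mol
mass of CaCO3 = 0.0175 × 100.09 = 1.75 g
% CaCO3 = 1.75 / 2.58 × 100 = 68.0 %

68.0 %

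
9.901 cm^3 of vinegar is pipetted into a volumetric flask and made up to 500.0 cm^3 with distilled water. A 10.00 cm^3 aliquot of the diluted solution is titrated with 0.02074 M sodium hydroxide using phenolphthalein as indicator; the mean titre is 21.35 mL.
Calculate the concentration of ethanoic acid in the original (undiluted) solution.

CH3COOH + NaOH → CH3COONa + H2O
n(NaOH) = 0.02135 × 0.02074 = 4.428 × 10^-4 mol
n(CH3COOH) in the aliquot = 4.428 × 10^-4 mol (1:1 ratio)
[CH3COOH]_dilute = 4.428 × 10^-4 / 0.01000 = 0.04428 mol/L
Dilution factor = 500.0 / 9.901 = 50.50
[CH3COOH]_stock = 0.04428 × 50.50 = 2.236 mol/L

2.236 M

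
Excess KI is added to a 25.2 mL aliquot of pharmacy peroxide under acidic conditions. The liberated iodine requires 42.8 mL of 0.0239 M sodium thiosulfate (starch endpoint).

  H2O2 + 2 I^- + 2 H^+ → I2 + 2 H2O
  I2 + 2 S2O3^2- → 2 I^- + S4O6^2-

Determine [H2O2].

n(S2O3^2-) = 0.0428 × 0.0239 = 1.02 × 10^-3 mol
n(I2) = n(S2O3^2-)/2 = 5.11 × 10^-4 mol
n(H2O2) in the aliquot = 5.11 × 10^-4 mol (1:1 ratio)
[H2O2] = 5.11 × 10^-4 / 0.0252 = 0.0203 mol/L

0.0203 M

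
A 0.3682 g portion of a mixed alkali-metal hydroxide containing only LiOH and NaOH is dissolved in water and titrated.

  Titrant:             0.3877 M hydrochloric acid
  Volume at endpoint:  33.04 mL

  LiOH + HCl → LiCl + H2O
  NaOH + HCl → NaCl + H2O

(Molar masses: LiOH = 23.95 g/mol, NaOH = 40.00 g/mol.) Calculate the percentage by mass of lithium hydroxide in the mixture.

58.43 %

n(HCl) = 0.03304 × 0.3877 = 0.01281 mol
Let x = n(LiOH), y = n(NaOH).
Titrant: 1x + 1y = 0.01281;  mass: 23.95x + 40.00y = 0.3682
Solving, x = 8.983 × 10^-3 mol, y = 3.826 × 10^-3 mol
mass of LiOH = 8.983 × 10^-3 × 23.95 = 0.2152 g
% LiOH = 0.2152 / 0.3682 × 100 = 58.43 %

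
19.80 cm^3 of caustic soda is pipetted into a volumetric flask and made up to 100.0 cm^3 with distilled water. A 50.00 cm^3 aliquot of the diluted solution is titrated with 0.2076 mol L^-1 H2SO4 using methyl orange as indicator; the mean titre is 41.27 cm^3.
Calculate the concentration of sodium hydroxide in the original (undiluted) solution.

1.731 mol/L

2 NaOH + H2SO4 → Na2SO4 + 2 H2O
n(H2SO4) = 0.04127 × 0.2076 = 8.568 × 10^-3 mol
From the 2:1 ratio, n(NaOH) in the aliquot = 2/1 × 8.568 × 10^-3 = 0.01714 mol
[NaOH]_dilute = 0.01714 / 0.05000 = 0.3427 mol/L
Dilution factor = 100.0 / 19.80 = 5.051
[NaOH]_stock = 0.3427 × 5.051 = 1.731 mol/L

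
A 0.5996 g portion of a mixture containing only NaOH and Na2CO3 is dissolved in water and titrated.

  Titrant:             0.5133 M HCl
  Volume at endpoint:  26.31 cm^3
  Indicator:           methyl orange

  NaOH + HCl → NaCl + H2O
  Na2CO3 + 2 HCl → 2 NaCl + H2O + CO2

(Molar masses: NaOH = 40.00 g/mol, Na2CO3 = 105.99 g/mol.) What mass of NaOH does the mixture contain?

0.3573 g

n(HCl) = 0.02631 × 0.5133 = 0.01350 mol
Let x = n(NaOH), y = n(Na2CO3).
Titrant: 1x + 2y = 0.01350;  mass: 40.00x + 105.99y = 0.5996
Solving, x = 8.934 × 10^-3 mol, y = 2.286 × 10^-3 mol
mass of NaOH = 8.934 × 10^-3 × 40.00 = 0.3573 g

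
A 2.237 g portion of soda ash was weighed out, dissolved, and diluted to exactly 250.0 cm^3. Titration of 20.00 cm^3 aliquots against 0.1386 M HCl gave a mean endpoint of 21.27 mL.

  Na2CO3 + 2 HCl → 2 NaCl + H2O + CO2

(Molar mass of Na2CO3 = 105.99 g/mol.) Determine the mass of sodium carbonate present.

n(HCl) per titration = 0.02127 × 0.1386 = 2.948 × 10^-3 mol
From the 1:2 ratio, n(Na2CO3) in each aliquot = 1/2 × 2.948 × 10^-3 = 1.474 × 10^-3 mol
n(Na2CO3) in the whole flask = 1.474 × 10^-3 × 250.0/20.00 = 0.01843 mol
mass of Na2CO3 = 0.01843 × 105.99 = 1.953 g

1.953 g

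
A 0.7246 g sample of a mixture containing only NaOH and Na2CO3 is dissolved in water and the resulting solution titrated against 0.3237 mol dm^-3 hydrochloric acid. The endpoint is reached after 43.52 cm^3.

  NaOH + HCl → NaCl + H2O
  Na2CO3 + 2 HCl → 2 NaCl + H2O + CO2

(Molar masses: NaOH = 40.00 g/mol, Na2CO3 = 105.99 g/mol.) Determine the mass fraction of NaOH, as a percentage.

n(HCl) = 0.04352 × 0.3237 = 0.01409 mol
Let x = n(NaOH), y = n(Na2CO3).
Titrant: 1x + 2y = 0.01409;  mass: 40.00x + 105.99y = 0.7246
Solving, x = 1.690 × 10^-3 mol, y = 6.199 × 10^-3 mol
mass of NaOH = 1.690 × 10^-3 × 40.00 = 0.06760 g
% NaOH = 0.06760 / 0.7246 × 100 = 9.330 %

9.330 %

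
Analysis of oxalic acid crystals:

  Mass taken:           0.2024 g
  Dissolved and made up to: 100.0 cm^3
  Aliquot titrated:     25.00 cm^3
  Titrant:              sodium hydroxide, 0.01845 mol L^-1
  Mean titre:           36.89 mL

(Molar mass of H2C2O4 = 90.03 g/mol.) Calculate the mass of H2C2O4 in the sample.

H2C2O4 + 2 NaOH → Na2C2O4 + 2 H2O
n(NaOH) per titration = 0.03689 × 0.01845 = 6.806 × 10^-4 mol
From the 1:2 ratio, n(H2C2O4) in each aliquot = 1/2 × 6.806 × 10^-4 = 3.403 × 10^-4 mol
n(H2C2O4) in the whole flask = 3.403 × 10^-4 × 100.0/25.00 = 1.361 × 10^-3 mol
mass of H2C2O4 = 1.361 × 10^-3 × 90.03 = 0.1226 g

0.1226 g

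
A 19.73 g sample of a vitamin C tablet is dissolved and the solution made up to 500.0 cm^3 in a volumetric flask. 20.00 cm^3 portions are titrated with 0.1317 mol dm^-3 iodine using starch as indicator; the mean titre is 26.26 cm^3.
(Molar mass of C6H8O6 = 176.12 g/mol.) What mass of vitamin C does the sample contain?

15.23 g

C6H8O6 + I2 → C6H6O6 + 2 HI
n(I2) per titration = 0.02626 × 0.1317 = 3.458 × 10^-3 mol
n(C6H8O6) in each aliquot = 3.458 × 10^-3 mol (1:1 ratio)
n(C6H8O6) in the whole flask = 3.458 × 10^-3 × 500.0/20.00 = 0.08646 mol
mass of C6H8O6 = 0.08646 × 176.12 = 15.23 g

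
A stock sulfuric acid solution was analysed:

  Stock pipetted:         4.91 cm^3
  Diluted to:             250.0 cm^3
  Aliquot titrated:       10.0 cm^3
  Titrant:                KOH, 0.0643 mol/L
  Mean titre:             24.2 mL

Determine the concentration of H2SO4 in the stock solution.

H2SO4 + 2 KOH → K2SO4 + 2 H2O
n(KOH) = 0.0242 × 0.0643 = 1.56 × 10^-3 mol
From the 1:2 ratio, n(H2SO4) in the aliquot = 1/2 × 1.56 × 10^-3 = 7.78 × 10^-4 mol
[H2SO4]_dilute = 7.78 × 10^-4 / 0.0100 = 0.0778 mol/L
Dilution factor = 250.0 / 4.91 = 50.92
[H2SO4]_stock = 0.0778 × 50.92 = 3.96 mol/L

3.96 mol/L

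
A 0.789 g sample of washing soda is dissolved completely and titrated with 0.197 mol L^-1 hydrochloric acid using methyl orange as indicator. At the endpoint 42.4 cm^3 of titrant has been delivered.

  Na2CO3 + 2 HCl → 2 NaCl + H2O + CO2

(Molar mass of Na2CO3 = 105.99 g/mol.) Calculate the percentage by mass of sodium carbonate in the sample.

n(HCl) = 0.0424 L × 0.197 mol/L = 8.35 × 10^-3 mol
From the 1:2 ratio, n(Na2CO3) = 1/2 × 8.35 × 10^-3 = 4.18 × 10^-3 mol
mass of Na2CO3 = 4.18 × 10^-3 × 105.99 g/mol = 0.443 g
% Na2CO3 = 0.443 / 0.789 × 100 = 56.1 %

56.1 %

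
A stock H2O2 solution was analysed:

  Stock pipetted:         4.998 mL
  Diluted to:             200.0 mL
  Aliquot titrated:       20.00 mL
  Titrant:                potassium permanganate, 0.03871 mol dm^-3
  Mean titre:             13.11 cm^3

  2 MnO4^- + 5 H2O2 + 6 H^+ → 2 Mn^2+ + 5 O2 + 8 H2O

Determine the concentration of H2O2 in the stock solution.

2.538 mol/L

n(KMnO4) = 0.01311 × 0.03871 = 5.075 × 10^-4 mol
From the 5:2 ratio, n(H2O2) in the aliquot = 5/2 × 5.075 × 10^-4 = 1.269 × 10^-3 mol
[H2O2]_dilute = 1.269 × 10^-3 / 0.02000 = 0.06344 mol/L
Dilution factor = 200.0 / 4.998 = 40.02
[H2O2]_stock = 0.06344 × 40.02 = 2.538 mol/L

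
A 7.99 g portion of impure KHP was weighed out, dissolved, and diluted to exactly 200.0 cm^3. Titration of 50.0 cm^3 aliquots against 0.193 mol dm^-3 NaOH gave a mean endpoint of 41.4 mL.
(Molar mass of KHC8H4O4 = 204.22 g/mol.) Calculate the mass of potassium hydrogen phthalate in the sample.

6.53 g

KHC8H4O4 + NaOH → KNaC8H4O4 + H2O
n(NaOH) per titration = 0.0414 × 0.193 = 7.99 × 10^-3 mol
n(KHC8H4O4) in each aliquot = 7.99 × 10^-3 mol (1:1 ratio)
n(KHC8H4O4) in the whole flask = 7.99 × 10^-3 × 200.0/50.0 = 0.0320 mol
mass of KHC8H4O4 = 0.0320 × 204.22 = 6.53 g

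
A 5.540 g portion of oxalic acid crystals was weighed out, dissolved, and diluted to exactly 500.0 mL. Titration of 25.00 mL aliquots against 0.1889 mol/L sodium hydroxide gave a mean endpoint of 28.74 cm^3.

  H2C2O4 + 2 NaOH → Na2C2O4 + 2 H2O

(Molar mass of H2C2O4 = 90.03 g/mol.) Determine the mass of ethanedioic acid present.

4.888 g

n(NaOH) per titration = 0.02874 × 0.1889 = 5.429 × 10^-3 mol
From the 1:2 ratio, n(H2C2O4) in each aliquot = 1/2 × 5.429 × 10^-3 = 2.714 × 10^-3 mol
n(H2C2O4) in the whole flask = 2.714 × 10^-3 × 500.0/25.00 = 0.05429 mol
mass of H2C2O4 = 0.05429 × 90.03 = 4.888 g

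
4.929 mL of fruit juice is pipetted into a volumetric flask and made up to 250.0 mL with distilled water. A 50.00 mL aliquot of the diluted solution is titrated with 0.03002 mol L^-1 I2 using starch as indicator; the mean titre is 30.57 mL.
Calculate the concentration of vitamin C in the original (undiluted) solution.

C6H8O6 + I2 → C6H6O6 + 2 HI
n(I2) = 0.03057 × 0.03002 = 9.177 × 10^-4 mol
n(C6H8O6) in the aliquot = 9.177 × 10^-4 mol (1:1 ratio)
[C6H8O6]_dilute = 9.177 × 10^-4 / 0.05000 = 0.01835 mol/L
Dilution factor = 250.0 / 4.929 = 50.72
[C6H8O6]_stock = 0.01835 × 50.72 = 0.9309 mol/L

0.9309 mol/L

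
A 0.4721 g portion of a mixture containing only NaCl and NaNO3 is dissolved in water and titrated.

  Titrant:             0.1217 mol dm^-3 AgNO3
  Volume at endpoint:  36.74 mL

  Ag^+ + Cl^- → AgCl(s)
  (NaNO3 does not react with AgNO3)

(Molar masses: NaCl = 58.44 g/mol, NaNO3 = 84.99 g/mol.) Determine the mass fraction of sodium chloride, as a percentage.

55.35 %

n(AgNO3) = 0.03674 × 0.1217 = 4.471 × 10^-3 mol
Let x = n(NaCl), y = n(NaNO3).
Titrant: 1x = 4.471 × 10^-3;  mass: 58.44x + 84.99y = 0.4721
Solving, x = 4.471 × 10^-3 mol, y = 2.480 × 10^-3 mol
mass of NaCl = 4.471 × 10^-3 × 58.44 = 0.2613 g
% NaCl = 0.2613 / 0.4721 × 100 = 55.35 %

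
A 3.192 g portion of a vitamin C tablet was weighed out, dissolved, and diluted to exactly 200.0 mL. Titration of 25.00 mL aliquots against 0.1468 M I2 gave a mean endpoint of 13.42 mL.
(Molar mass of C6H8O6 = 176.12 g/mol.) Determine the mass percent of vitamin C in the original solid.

C6H8O6 + I2 → C6H6O6 + 2 HI
n(I2) per titration = 0.01342 × 0.1468 = 1.970 × 10^-3 mol
n(C6H8O6) in each aliquot = 1.970 × 10^-3 mol (1:1 ratio)
n(C6H8O6) in the whole flask = 1.970 × 10^-3 × 200.0/25.00 = 0.01576 mol
mass of C6H8O6 = 0.01576 × 176.12 = 2.776 g
% C6H8O6 = 2.776 / 3.192 × 100 = 86.96 %

86.96 %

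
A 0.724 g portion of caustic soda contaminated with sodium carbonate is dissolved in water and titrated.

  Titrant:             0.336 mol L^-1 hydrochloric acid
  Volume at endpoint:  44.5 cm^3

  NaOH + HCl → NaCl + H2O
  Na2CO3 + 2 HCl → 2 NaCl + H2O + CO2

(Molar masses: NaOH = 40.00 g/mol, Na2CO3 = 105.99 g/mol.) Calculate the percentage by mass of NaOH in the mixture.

29.1 %

n(HCl) = 0.0445 × 0.336 = 0.0150 mol
Let x = n(NaOH), y = n(Na2CO3).
Titrant: 1x + 2y = 0.0150;  mass: 40.00x + 105.99y = 0.724
Solving, x = 5.26 × 10^-3 mol, y = 4.84 × 10^-3 mol
mass of NaOH = 5.26 × 10^-3 × 40.00 = 0.210 g
% NaOH = 0.210 / 0.724 × 100 = 29.1 %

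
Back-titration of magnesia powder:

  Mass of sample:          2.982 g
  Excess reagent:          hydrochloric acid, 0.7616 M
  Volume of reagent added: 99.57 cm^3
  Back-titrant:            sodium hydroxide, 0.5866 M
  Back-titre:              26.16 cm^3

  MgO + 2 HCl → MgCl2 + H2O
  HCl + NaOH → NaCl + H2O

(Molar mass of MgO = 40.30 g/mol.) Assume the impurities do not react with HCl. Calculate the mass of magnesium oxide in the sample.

1.219 g

n(HCl) added = 0.09957 × 0.7616 = 0.07583 mol
n(NaOH) used in back-titration = 0.02616 × 0.5866 = 0.01535 mol
n(HCl) left over = 0.01535 mol (1:1 ratio)
n(HCl) consumed by analyte = 0.07583 − 0.01535 = 0.06049 mol
From the 1:2 ratio, n(MgO) = 1/2 × 0.06049 = 0.03024 mol
mass of MgO = 0.03024 × 40.30 = 1.219 g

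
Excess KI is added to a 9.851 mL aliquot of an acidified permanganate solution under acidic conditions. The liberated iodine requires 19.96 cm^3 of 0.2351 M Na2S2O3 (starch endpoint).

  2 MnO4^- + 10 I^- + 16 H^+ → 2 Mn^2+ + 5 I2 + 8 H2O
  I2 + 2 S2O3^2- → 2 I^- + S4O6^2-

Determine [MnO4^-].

0.09527 M

n(S2O3^2-) = 0.01996 × 0.2351 = 4.693 × 10^-3 mol
n(I2) = n(S2O3^2-)/2 = 2.346 × 10^-3 mol
From the 2:5 ratio, n(MnO4^-) in the aliquot = 2/5 × 2.346 × 10^-3 = 9.385 × 10^-4 mol
[MnO4^-] = 9.385 × 10^-4 / 0.009851 = 0.09527 mol/L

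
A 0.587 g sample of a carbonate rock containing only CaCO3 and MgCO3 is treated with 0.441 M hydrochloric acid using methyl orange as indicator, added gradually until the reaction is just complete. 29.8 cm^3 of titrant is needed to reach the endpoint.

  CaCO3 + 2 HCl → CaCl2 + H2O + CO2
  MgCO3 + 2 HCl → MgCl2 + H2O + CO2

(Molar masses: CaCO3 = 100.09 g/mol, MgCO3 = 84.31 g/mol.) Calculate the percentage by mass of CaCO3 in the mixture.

n(HCl) = 0.0298 × 0.441 = 0.0131 mol
Let x = n(CaCO3), y = n(MgCO3).
Titrant: 2x + 2y = 0.0131;  mass: 100.09x + 84.31y = 0.587
Solving, x = 2.09 × 10^-3 mol, y = 4.48 × 10^-3 mol
mass of CaCO3 = 2.09 × 10^-3 × 100.09 = 0.209 g
% CaCO3 = 0.209 / 0.587 × 100 = 35.7 %

35.7 %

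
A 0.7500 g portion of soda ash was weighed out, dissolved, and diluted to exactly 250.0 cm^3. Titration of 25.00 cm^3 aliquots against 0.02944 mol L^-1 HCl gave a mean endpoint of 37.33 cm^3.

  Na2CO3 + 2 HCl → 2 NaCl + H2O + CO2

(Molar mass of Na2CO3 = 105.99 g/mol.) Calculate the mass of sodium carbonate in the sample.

n(HCl) per titration = 0.03733 × 0.02944 = 1.099 × 10^-3 mol
From the 1:2 ratio, n(Na2CO3) in each aliquot = 1/2 × 1.099 × 10^-3 = 5.495 × 10^-4 mol
n(Na2CO3) in the whole flask = 5.495 × 10^-4 × 250.0/25.00 = 5.495 × 10^-3 mol
mass of Na2CO3 = 5.495 × 10^-3 × 105.99 = 0.5824 g

0.5824 g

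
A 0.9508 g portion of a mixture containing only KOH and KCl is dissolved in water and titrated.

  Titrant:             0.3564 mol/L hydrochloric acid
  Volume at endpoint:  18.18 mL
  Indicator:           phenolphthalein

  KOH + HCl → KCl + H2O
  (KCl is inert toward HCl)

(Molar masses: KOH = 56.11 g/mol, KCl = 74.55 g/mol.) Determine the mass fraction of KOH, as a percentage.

n(HCl) = 0.01818 × 0.3564 = 6.479 × 10^-3 mol
Let x = n(KOH), y = n(KCl).
Titrant: 1x = 6.479 × 10^-3;  mass: 56.11x + 74.55y = 0.9508
Solving, x = 6.479 × 10^-3 mol, y = 7.877 × 10^-3 mol
mass of KOH = 6.479 × 10^-3 × 56.11 = 0.3636 g
% KOH = 0.3636 / 0.9508 × 100 = 38.24 %

38.24 %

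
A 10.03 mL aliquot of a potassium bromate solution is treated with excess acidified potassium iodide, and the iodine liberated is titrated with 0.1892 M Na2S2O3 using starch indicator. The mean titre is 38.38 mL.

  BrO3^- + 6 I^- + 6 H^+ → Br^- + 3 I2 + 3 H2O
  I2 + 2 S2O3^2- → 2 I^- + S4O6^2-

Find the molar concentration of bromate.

0.1207 M

n(S2O3^2-) = 0.03838 × 0.1892 = 7.261 × 10^-3 mol
n(I2) = n(S2O3^2-)/2 = 3.631 × 10^-3 mol
From the 1:3 ratio, n(BrO3^-) in the aliquot = 1/3 × 3.631 × 10^-3 = 1.210 × 10^-3 mol
[BrO3^-] = 1.210 × 10^-3 / 0.01003 = 0.1207 mol/L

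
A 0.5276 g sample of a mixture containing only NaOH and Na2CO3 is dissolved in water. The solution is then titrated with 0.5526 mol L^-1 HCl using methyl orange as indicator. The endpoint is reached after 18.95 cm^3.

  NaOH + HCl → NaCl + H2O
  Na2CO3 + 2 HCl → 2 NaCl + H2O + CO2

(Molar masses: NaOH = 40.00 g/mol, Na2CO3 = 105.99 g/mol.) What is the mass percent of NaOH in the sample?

15.96 %

n(HCl) = 0.01895 × 0.5526 = 0.01047 mol
Let x = n(NaOH), y = n(Na2CO3).
Titrant: 1x + 2y = 0.01047;  mass: 40.00x + 105.99y = 0.5276
Solving, x = 2.105 × 10^-3 mol, y = 4.184 × 10^-3 mol
mass of NaOH = 2.105 × 10^-3 × 40.00 = 0.08419 g
% NaOH = 0.08419 / 0.5276 × 100 = 15.96 %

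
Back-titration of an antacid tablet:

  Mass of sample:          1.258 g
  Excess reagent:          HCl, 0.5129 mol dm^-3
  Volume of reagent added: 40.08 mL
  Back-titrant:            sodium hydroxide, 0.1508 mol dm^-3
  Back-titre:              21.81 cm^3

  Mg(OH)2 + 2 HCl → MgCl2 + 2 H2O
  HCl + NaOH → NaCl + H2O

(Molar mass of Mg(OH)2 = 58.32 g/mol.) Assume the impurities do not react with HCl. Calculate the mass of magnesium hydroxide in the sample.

n(HCl) added = 0.04008 × 0.5129 = 0.02056 mol
n(NaOH) used in back-titration = 0.02181 × 0.1508 = 3.289 × 10^-3 mol
n(HCl) left over = 3.289 × 10^-3 mol (1:1 ratio)
n(HCl) consumed by analyte = 0.02056 − 3.289 × 10^-3 = 0.01727 mol
From the 1:2 ratio, n(Mg(OH)2) = 1/2 × 0.01727 = 8.634 × 10^-3 mol
mass of Mg(OH)2 = 8.634 × 10^-3 × 58.32 = 0.5035 g

0.5035 g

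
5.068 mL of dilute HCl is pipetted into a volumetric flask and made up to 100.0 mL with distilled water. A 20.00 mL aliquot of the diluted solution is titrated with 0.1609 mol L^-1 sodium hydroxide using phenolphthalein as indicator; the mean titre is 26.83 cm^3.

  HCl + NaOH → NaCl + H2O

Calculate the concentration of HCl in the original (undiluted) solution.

4.259 mol/L

n(NaOH) = 0.02683 × 0.1609 = 4.317 × 10^-3 mol
n(HCl) in the aliquot = 4.317 × 10^-3 mol (1:1 ratio)
[HCl]_dilute = 4.317 × 10^-3 / 0.02000 = 0.2158 mol/L
Dilution factor = 100.0 / 5.068 = 19.73
[HCl]_stock = 0.2158 × 19.73 = 4.259 mol/L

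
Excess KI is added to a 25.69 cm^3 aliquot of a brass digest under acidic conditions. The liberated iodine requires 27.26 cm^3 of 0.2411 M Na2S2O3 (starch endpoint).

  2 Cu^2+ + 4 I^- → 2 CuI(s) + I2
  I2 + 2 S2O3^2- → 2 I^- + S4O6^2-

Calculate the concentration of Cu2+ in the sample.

0.2558 M

n(S2O3^2-) = 0.02726 × 0.2411 = 6.572 × 10^-3 mol
n(I2) = n(S2O3^2-)/2 = 3.286 × 10^-3 mol
From the 2:1 ratio, n(Cu2+) in the aliquot = 2/1 × 3.286 × 10^-3 = 6.572 × 10^-3 mol
[Cu2+] = 6.572 × 10^-3 / 0.02569 = 0.2558 mol/L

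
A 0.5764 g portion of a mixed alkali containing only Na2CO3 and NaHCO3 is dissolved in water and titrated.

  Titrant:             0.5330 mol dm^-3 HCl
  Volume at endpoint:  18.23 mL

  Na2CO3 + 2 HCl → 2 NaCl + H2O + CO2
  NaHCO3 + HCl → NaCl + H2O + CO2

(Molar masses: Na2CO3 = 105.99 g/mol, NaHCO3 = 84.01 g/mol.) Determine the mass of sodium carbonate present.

0.4099 g

n(HCl) = 0.01823 × 0.5330 = 9.717 × 10^-3 mol
Let x = n(Na2CO3), y = n(NaHCO3).
Titrant: 2x + 1y = 9.717 × 10^-3;  mass: 105.99x + 84.01y = 0.5764
Solving, x = 3.867 × 10^-3 mol, y = 1.982 × 10^-3 mol
mass of Na2CO3 = 3.867 × 10^-3 × 105.99 = 0.4099 g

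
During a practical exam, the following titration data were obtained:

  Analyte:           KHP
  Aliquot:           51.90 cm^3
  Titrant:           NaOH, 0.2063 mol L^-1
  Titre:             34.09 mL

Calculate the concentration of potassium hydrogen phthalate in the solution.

0.1355 mol/L

KHC8H4O4 + NaOH → KNaC8H4O4 + H2O
n(NaOH) = 0.03409 L × 0.2063 mol/L = 7.033 × 10^-3 mol
n(KHC8H4O4) = 7.033 × 10^-3 mol (1:1 mole ratio)
[KHC8H4O4] = 7.033 × 10^-3 mol / 0.05190 L = 0.1355 mol/L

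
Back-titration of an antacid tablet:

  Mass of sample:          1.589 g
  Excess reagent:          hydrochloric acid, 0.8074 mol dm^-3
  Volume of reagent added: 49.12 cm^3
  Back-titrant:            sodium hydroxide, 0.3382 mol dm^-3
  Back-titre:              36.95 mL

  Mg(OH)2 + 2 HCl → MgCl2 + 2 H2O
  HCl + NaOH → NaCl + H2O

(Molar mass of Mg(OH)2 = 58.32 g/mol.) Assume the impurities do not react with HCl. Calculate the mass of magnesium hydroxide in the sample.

n(HCl) added = 0.04912 × 0.8074 = 0.03966 mol
n(NaOH) used in back-titration = 0.03695 × 0.3382 = 0.01250 mol
n(HCl) left over = 0.01250 mol (1:1 ratio)
n(HCl) consumed by analyte = 0.03966 − 0.01250 = 0.02716 mol
From the 1:2 ratio, n(Mg(OH)2) = 1/2 × 0.02716 = 0.01358 mol
mass of Mg(OH)2 = 0.01358 × 58.32 = 0.7921 g

0.7921 g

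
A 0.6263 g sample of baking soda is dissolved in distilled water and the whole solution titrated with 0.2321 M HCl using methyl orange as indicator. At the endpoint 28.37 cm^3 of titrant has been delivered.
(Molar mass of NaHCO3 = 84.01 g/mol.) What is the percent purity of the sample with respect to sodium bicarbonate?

NaHCO3 + HCl → NaCl + H2O + CO2
n(HCl) = 0.02837 L × 0.2321 mol/L = 6.585 × 10^-3 mol
n(NaHCO3) = 6.585 × 10^-3 mol (1:1 ratio)
mass of NaHCO3 = 6.585 × 10^-3 × 84.01 g/mol = 0.5532 g
% NaHCO3 = 0.5532 / 0.6263 × 100 = 88.32 %

88.32 %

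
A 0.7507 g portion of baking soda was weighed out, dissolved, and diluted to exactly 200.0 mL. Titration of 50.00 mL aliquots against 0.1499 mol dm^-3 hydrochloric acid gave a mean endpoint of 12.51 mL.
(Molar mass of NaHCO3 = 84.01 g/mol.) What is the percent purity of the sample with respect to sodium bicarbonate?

83.94 %

NaHCO3 + HCl → NaCl + H2O + CO2
n(HCl) per titration = 0.01251 × 0.1499 = 1.875 × 10^-3 mol
n(NaHCO3) in each aliquot = 1.875 × 10^-3 mol (1:1 ratio)
n(NaHCO3) in the whole flask = 1.875 × 10^-3 × 200.0/50.00 = 7.501 × 10^-3 mol
mass of NaHCO3 = 7.501 × 10^-3 × 84.01 = 0.6302 g
% NaHCO3 = 0.6302 / 0.7507 × 100 = 83.94 %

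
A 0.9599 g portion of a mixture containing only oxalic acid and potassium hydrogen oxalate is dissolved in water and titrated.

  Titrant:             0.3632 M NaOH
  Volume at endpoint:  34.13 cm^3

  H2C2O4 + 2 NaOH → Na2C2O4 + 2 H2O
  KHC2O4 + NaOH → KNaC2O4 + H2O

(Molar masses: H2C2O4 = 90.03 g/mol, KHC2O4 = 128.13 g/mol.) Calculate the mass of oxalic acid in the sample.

n(NaOH) = 0.03413 × 0.3632 = 0.01240 mol
Let x = n(H2C2O4), y = n(KHC2O4).
Titrant: 2x + 1y = 0.01240;  mass: 90.03x + 128.13y = 0.9599
Solving, x = 3.780 × 10^-3 mol, y = 4.835 × 10^-3 mol
mass of H2C2O4 = 3.780 × 10^-3 × 90.03 = 0.3403 g

0.3403 g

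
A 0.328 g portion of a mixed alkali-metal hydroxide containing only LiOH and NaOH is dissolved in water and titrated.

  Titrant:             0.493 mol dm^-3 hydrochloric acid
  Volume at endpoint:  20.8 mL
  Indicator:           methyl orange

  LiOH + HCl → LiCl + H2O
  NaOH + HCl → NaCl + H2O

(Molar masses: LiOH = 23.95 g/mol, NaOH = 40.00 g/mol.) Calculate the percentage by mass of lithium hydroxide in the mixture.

n(HCl) = 0.0208 × 0.493 = 0.0103 mol
Let x = n(LiOH), y = n(NaOH).
Titrant: 1x + 1y = 0.0103;  mass: 23.95x + 40.00y = 0.328
Solving, x = 5.12 × 10^-3 mol, y = 5.13 × 10^-3 mol
mass of LiOH = 5.12 × 10^-3 × 23.95 = 0.123 g
% LiOH = 0.123 / 0.328 × 100 = 37.4 %

37.4 %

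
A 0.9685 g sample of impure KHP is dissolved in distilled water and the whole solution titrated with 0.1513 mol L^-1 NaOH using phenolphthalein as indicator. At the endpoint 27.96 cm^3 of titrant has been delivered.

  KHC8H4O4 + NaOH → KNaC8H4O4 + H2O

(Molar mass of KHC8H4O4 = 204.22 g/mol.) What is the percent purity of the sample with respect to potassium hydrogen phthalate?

n(NaOH) = 0.02796 L × 0.1513 mol/L = 4.230 × 10^-3 mol
n(KHC8H4O4) = 4.230 × 10^-3 mol (1:1 ratio)
mass of KHC8H4O4 = 4.230 × 10^-3 × 204.22 g/mol = 0.8639 g
% KHC8H4O4 = 0.8639 / 0.9685 × 100 = 89.20 %

89.20 %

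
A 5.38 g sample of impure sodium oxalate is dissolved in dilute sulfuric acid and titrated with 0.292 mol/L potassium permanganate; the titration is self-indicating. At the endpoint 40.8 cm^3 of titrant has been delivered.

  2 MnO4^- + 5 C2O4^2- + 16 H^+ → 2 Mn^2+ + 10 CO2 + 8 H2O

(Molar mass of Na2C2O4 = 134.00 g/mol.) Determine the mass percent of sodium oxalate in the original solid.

n(KMnO4) = 0.0408 L × 0.292 mol/L = 0.0119 mol
From the 5:2 ratio, n(Na2C2O4) = 5/2 × 0.0119 = 0.0298 mol
mass of Na2C2O4 = 0.0298 × 134.00 g/mol = 3.99 g
% Na2C2O4 = 3.99 / 5.38 × 100 = 74.2 %

74.2 %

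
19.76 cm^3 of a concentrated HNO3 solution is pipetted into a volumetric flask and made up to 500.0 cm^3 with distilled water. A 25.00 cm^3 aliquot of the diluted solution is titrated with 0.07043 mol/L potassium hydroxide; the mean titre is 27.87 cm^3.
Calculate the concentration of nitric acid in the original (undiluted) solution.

1.987 mol/L

HNO3 + KOH → KNO3 + H2O
n(KOH) = 0.02787 × 0.07043 = 1.963 × 10^-3 mol
n(HNO3) in the aliquot = 1.963 × 10^-3 mol (1:1 ratio)
[HNO3]_dilute = 1.963 × 10^-3 / 0.02500 = 0.07852 mol/L
Dilution factor = 500.0 / 19.76 = 25.30
[HNO3]_stock = 0.07852 × 25.30 = 1.987 mol/L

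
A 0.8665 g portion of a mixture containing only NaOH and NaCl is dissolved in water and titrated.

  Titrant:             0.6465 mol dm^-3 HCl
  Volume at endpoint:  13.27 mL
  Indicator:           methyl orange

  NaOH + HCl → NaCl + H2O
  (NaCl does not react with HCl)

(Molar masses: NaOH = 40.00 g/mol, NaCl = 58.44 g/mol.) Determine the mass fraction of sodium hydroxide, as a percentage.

n(HCl) = 0.01327 × 0.6465 = 8.579 × 10^-3 mol
Let x = n(NaOH), y = n(NaCl).
Titrant: 1x = 8.579 × 10^-3;  mass: 40.00x + 58.44y = 0.8665
Solving, x = 8.579 × 10^-3 mol, y = 8.955 × 10^-3 mol
mass of NaOH = 8.579 × 10^-3 × 40.00 = 0.3432 g
% NaOH = 0.3432 / 0.8665 × 100 = 39.60 %

39.60 %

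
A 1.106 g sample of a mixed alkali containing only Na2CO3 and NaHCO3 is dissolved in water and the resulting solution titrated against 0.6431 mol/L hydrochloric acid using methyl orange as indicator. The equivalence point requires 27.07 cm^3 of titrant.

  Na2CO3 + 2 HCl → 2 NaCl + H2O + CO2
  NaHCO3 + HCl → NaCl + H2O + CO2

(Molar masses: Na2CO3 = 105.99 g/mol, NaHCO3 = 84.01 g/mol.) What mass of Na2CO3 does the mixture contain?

n(HCl) = 0.02707 × 0.6431 = 0.01741 mol
Let x = n(Na2CO3), y = n(NaHCO3).
Titrant: 2x + 1y = 0.01741;  mass: 105.99x + 84.01y = 1.106
Solving, x = 5.747 × 10^-3 mol, y = 5.914 × 10^-3 mol
mass of Na2CO3 = 5.747 × 10^-3 × 105.99 = 0.6092 g

0.6092 g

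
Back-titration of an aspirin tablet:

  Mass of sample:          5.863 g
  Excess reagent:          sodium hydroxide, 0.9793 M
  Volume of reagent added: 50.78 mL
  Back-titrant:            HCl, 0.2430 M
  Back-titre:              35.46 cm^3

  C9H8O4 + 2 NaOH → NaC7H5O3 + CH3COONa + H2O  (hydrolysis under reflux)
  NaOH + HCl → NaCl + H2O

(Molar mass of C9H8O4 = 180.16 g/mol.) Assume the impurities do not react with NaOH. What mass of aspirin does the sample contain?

n(NaOH) added = 0.05078 × 0.9793 = 0.04973 mol
n(HCl) used in back-titration = 0.03546 × 0.2430 = 8.617 × 10^-3 mol
n(NaOH) left over = 8.617 × 10^-3 mol (1:1 ratio)
n(NaOH) consumed by analyte = 0.04973 − 8.617 × 10^-3 = 0.04111 mol
From the 1:2 ratio, n(C9H8O4) = 1/2 × 0.04111 = 0.02056 mol
mass of C9H8O4 = 0.02056 × 180.16 = 3.703 g

3.703 g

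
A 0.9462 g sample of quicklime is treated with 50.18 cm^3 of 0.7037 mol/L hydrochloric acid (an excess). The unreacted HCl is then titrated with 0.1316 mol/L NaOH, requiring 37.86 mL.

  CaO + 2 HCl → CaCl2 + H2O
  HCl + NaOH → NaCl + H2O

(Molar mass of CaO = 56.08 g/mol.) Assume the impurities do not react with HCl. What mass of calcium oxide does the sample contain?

n(HCl) added = 0.05018 × 0.7037 = 0.03531 mol
n(NaOH) used in back-titration = 0.03786 × 0.1316 = 4.982 × 10^-3 mol
n(HCl) left over = 4.982 × 10^-3 mol (1:1 ratio)
n(HCl) consumed by analyte = 0.03531 − 4.982 × 10^-3 = 0.03033 mol
From the 1:2 ratio, n(CaO) = 1/2 × 0.03033 = 0.01516 mol
mass of CaO = 0.01516 × 56.08 = 0.8504 g

0.8504 g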